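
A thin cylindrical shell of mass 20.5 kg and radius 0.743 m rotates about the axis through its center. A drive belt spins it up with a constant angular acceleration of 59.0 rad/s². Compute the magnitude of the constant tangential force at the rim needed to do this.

F ≈ 899 N

I = MR² = (20.5)(0.743)² = 11.32 kg·m².
The required torque is τ = Iα = (11.32)(59.00) = 667.7 N·m.
A tangential force at the rim gives τ = FR, so F = τ/R = 667.7/0.743 = 898.7 N.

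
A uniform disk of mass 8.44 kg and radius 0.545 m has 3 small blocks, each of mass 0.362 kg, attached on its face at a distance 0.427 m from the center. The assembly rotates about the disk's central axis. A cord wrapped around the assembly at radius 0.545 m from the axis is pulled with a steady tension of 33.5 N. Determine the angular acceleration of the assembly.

α ≈ 12.6 rad/s²

I_disk = ½MR² = ½(8.44)(0.545)² = 1.253 kg·m².
I_blocks = 3·m·r² = 3(0.362)(0.427)² = 0.1980 kg·m².
Total I = 1.451 kg·m².
τ = F r = (33.5)(0.545) = 18.26 N·m.
α = τ/I = 18.26/1.451 = 12.58 rad/s².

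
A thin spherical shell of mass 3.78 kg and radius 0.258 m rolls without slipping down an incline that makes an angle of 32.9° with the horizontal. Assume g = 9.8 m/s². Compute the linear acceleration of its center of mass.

Translation along the incline: Mg sinθ − f = Ma.
Rotation about the center: fR = Iα with I = (2/3)MR². No-slip gives a = αR, so f = (I/R²)a = (2/3)M a.
Substituting: Mg sinθ = (1 + 0.6667)Ma, so a = g sinθ/(1 + 0.6667) = (9.8) sin 32.9° / 1.667 = 3.194 m/s².

a ≈ 3.19 m/s²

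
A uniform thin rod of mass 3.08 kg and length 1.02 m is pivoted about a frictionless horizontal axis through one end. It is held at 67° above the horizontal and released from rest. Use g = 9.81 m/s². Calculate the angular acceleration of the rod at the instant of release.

About the pivot, I = (1/3)ML² = (1/3)(3.08)(1.02)² = 1.068 kg·m².
The weight acts at the center, a distance L/2 = 0.5100 m from the pivot; τ = Mg(L/2) cos 67° = 6.021 N·m.
α = τ/I = 6.021/1.068 = 5.637 rad/s².

α ≈ 5.64 rad/s²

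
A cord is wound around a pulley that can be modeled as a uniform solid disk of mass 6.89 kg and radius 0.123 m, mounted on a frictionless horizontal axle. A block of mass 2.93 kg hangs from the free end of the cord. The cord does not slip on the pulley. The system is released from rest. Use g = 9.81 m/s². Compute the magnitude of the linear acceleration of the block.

a ≈ 4.51 m/s²

I = ½MR² = (1/2)(6.89)(0.123)² = 0.05212 kg·m².
Block: mg − T = ma. Pulley: TR = Iα. No-slip: a = αR, so T = (I/R²)a = 3.445·a.
Then mg = (m + 3.445)a, so a = (2.93)(9.81)/(2.93 + 3.445) = 4.509 m/s².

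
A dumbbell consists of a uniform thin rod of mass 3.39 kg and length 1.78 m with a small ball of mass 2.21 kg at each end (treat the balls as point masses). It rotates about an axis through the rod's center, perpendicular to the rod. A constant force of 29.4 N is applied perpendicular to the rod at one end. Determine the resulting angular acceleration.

I_rod = (1/12)ML² = (1/12)(3.39)(1.78)² = 0.8951 kg·m².
I_balls = 2·m·(L/2)² = 2(2.21)(0.8900)² = 3.501 kg·m².
Total I = 4.396 kg·m².
τ = F·(L/2) = (29.4)(0.890) = 26.17 N·m.
α = τ/I = 26.17/4.396 = 5.952 rad/s².

α ≈ 5.95 rad/s²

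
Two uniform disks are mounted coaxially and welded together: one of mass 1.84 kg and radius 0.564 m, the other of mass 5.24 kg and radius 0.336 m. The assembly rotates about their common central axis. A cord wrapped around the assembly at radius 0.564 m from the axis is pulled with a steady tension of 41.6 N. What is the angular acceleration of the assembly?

α ≈ 39.9 rad/s²

I = ½M₁R₁² + ½M₂R₂² = ½(1.84)(0.564)² + ½(5.24)(0.336)² = 0.5884 kg·m².
τ = F r = (41.6)(0.564) = 23.46 N·m.
α = τ/I = 23.46/0.5884 = 39.87 rad/s².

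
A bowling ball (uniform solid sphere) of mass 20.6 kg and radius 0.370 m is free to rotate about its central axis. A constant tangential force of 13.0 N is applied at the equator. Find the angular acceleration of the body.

α ≈ 4.26 rad/s²

I = (2/5)MR² = (2/5)(20.6)(0.370)² = 1.128 kg·m².
τ = F R = (13.0)(0.370) = 4.810 N·m.
From τ = Iα: α = 4.810/1.128 = 4.264 rad/s².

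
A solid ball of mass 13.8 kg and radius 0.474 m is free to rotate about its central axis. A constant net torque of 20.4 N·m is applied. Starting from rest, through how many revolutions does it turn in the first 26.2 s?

I = (2/5)MR² = (2/5)(13.8)(0.474)² = 1.240 kg·m².
α = τ/I = 20.4/1.240 = 16.45 rad/s².
θ = ½αt² = ½(16.45)(26.2)² = 5646 rad.
Revolutions = θ/(2π) = 898.5.

≈ 899 revolutions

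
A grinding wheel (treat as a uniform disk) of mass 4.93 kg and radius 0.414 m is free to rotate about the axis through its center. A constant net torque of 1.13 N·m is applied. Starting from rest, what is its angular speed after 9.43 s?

I = ½MR² = (1/2)(4.93)(0.414)² = 0.4225 kg·m².
α = τ/I = 1.13/0.4225 = 2.675 rad/s².
ω = ω₀ + αt = 0 + (2.675)(9.43) = 25.22 rad/s.

ω ≈ 25.2 rad/s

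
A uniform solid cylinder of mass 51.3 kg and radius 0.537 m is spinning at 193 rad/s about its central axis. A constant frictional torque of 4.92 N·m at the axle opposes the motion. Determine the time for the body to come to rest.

t ≈ 290 s

I = ½MR² = (1/2)(51.3)(0.537)² = 7.397 kg·m².
The net torque has magnitude 4.92 N·m, opposing ω.
|α| = τ/I = 4.920/7.397 = 0.6652 rad/s² (deceleration).
0 = ω₀ − |α|t ⇒ t = ω₀/|α| = 193/0.6652 = 290.2 s.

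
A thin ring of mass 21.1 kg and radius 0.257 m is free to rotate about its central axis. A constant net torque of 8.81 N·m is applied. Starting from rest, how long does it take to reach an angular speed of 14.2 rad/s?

t ≈ 2.25 s

I = MR² = (21.1)(0.257)² = 1.394 kg·m².
α = τ/I = 8.81/1.394 = 6.322 rad/s².
ω = αt ⇒ t = ω/α = 14.2/6.322 = 2.246 s.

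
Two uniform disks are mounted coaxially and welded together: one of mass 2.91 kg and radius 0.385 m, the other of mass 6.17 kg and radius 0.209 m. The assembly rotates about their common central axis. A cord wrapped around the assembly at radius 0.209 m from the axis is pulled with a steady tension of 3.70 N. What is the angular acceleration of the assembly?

α ≈ 2.21 rad/s²

I = ½M₁R₁² + ½M₂R₂² = ½(2.91)(0.385)² + ½(6.17)(0.209)² = 0.3504 kg·m².
τ = F r = (3.70)(0.209) = 0.7733 N·m.
α = τ/I = 0.7733/0.3504 = 2.207 rad/s².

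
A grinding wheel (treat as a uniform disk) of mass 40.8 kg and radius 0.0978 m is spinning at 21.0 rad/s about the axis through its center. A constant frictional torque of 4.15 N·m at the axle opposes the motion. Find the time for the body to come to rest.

I = ½MR² = (1/2)(40.8)(0.0978)² = 0.1951 kg·m².
The net torque has magnitude 4.15 N·m, opposing ω.
|α| = τ/I = 4.150/0.1951 = 21.27 rad/s² (deceleration).
0 = ω₀ − |α|t ⇒ t = ω₀/|α| = 21.0/21.27 = 0.9874 s.

t ≈ 0.987 s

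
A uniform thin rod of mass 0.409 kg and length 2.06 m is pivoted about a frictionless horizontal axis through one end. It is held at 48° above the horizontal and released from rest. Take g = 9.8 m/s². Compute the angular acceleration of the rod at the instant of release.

α ≈ 4.77 rad/s²

About the pivot, I = (1/3)ML² = (1/3)(0.409)(2.06)² = 0.5785 kg·m².
The weight acts at the center, a distance L/2 = 1.030 m from the pivot; τ = Mg(L/2) cos 48° = 2.762 N·m.
α = τ/I = 2.762/0.5785 = 4.775 rad/s².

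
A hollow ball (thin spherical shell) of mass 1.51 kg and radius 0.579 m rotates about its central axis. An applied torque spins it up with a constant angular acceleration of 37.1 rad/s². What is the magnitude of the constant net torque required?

τ ≈ 12.5 N·m

I = (2/3)MR² = (2/3)(1.51)(0.579)² = 0.3375 kg·m².
τ = Iα = (0.3375)(37.10) = 12.52 N·m.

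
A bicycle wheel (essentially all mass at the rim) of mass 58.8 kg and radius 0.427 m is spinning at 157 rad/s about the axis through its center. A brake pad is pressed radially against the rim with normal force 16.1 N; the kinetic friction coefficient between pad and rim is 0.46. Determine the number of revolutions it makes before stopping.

≈ 6650 revolutions

I = MR² = (58.8)(0.427)² = 10.72 kg·m².
Friction force f = μN = (0.46)(16.1) = 7.406 N at the rim; torque magnitude τ = fR = 3.162 N·m, opposing ω.
|α| = τ/I = 3.162/10.72 = 0.2950 rad/s² (deceleration).
ω² = ω₀² − 2|α|θ with ω = 0 ⇒ θ = ω₀²/(2|α|) = 41780 rad = 6650 rev.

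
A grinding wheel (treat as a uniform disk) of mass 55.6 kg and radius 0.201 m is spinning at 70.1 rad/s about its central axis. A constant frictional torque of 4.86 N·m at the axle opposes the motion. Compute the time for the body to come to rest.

t ≈ 16.2 s

I = ½MR² = (1/2)(55.6)(0.201)² = 1.123 kg·m².
The net torque has magnitude 4.86 N·m, opposing ω.
|α| = τ/I = 4.860/1.123 = 4.327 rad/s² (deceleration).
0 = ω₀ − |α|t ⇒ t = ω₀/|α| = 70.1/4.327 = 16.20 s.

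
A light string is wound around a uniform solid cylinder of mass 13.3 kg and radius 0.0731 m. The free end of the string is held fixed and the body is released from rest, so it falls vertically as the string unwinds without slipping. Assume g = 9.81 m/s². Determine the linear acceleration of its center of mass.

Translation: Mg − T = Ma. Rotation about the center: TR = Iα with I = ½MR².
With a = αR: T = (I/R²)a = (1/2)M a, so Mg = (1 + 0.5000)Ma.
a = g/(1 + 0.5000) = 9.81/1.500 = 6.540 m/s².

a ≈ 6.54 m/s²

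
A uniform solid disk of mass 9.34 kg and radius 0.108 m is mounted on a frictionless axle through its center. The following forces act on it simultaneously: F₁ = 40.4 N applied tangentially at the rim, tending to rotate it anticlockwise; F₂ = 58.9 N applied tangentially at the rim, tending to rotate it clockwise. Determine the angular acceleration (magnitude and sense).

α ≈ 36.7 rad/s², clockwise

I = ½MR² = (1/2)(9.34)(0.108)² = 0.05447 kg·m².
Taking anticlockwise as positive: τ₁ = +(40.4)(0.108) = +4.363 N·m; τ₂ = −(58.9)(0.108) = −6.361 N·m.
Net torque τ = -1.998 N·m.
α = τ/I = -1.998/0.05447 = -36.68 rad/s².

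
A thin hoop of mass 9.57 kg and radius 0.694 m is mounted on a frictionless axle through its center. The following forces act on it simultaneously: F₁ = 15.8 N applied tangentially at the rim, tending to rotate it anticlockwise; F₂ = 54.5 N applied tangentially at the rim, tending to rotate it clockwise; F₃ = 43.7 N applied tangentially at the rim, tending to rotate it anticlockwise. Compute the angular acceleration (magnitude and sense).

I = MR² = (9.57)(0.694)² = 4.609 kg·m².
Taking anticlockwise as positive: τ₁ = +(15.8)(0.694) = +10.97 N·m; τ₂ = −(54.5)(0.694) = −37.82 N·m; τ₃ = +(43.7)(0.694) = +30.33 N·m.
Net torque τ = 3.470 N·m.
α = τ/I = 3.470/4.609 = 0.7528 rad/s².

α ≈ 0.753 rad/s², anticlockwise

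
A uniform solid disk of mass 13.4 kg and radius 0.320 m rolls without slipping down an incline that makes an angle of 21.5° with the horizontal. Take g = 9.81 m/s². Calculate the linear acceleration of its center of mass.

Translation along the incline: Mg sinθ − f = Ma.
Rotation about the center: fR = Iα with I = ½MR². No-slip gives a = αR, so f = (I/R²)a = (1/2)M a.
Substituting: Mg sinθ = (1 + 0.5000)Ma, so a = g sinθ/(1 + 0.5000) = (9.81) sin 21.5° / 1.500 = 2.397 m/s².

a ≈ 2.40 m/s²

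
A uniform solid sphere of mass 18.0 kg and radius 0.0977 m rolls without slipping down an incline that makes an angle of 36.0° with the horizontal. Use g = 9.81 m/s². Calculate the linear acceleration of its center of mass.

a ≈ 4.12 m/s²

Translation along the incline: Mg sinθ − f = Ma.
Rotation about the center: fR = Iα with I = (2/5)MR². No-slip gives a = αR, so f = (I/R²)a = (2/5)M a.
Substituting: Mg sinθ = (1 + 0.4000)Ma, so a = g sinθ/(1 + 0.4000) = (9.81) sin 36.0° / 1.400 = 4.119 m/s².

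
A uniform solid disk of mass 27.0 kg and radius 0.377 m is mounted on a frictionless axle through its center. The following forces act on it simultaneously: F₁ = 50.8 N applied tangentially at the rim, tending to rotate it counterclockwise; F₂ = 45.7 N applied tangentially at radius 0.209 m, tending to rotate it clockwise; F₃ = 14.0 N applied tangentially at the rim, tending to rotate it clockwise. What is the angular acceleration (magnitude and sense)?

I = ½MR² = (1/2)(27.0)(0.377)² = 1.919 kg·m².
Taking counterclockwise as positive: τ₁ = +(50.8)(0.377) = +19.15 N·m; τ₂ = −(45.7)(0.209) = −9.551 N·m; τ₃ = −(14.0)(0.377) = −5.278 N·m.
Net torque τ = 4.322 N·m.
α = τ/I = 4.322/1.919 = 2.253 rad/s².

α ≈ 2.25 rad/s², counterclockwise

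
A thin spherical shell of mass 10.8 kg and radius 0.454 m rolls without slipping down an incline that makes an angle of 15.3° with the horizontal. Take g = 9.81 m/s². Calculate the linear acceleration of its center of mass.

Translation along the incline: Mg sinθ − f = Ma.
Rotation about the center: fR = Iα with I = (2/3)MR². No-slip gives a = αR, so f = (I/R²)a = (2/3)M a.
Substituting: Mg sinθ = (1 + 0.6667)Ma, so a = g sinθ/(1 + 0.6667) = (9.81) sin 15.3° / 1.667 = 1.553 m/s².

a ≈ 1.55 m/s²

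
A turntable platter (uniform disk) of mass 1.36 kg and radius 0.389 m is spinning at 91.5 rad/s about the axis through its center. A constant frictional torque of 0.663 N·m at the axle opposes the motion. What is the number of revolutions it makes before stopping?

I = ½MR² = (1/2)(1.36)(0.389)² = 0.1029 kg·m².
The net torque has magnitude 0.663 N·m, opposing ω.
|α| = τ/I = 0.6630/0.1029 = 6.443 rad/s² (deceleration).
ω² = ω₀² − 2|α|θ with ω = 0 ⇒ θ = ω₀²/(2|α|) = 649.7 rad = 103.4 rev.

≈ 103 revolutions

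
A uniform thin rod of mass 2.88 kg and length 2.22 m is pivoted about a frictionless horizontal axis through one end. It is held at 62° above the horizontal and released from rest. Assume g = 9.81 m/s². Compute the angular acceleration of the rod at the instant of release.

About the pivot, I = (1/3)ML² = (1/3)(2.88)(2.22)² = 4.731 kg·m².
The weight acts at the center, a distance L/2 = 1.110 m from the pivot; τ = Mg(L/2) cos 62° = 14.72 N·m.
α = τ/I = 14.72/4.731 = 3.112 rad/s².

α ≈ 3.11 rad/s²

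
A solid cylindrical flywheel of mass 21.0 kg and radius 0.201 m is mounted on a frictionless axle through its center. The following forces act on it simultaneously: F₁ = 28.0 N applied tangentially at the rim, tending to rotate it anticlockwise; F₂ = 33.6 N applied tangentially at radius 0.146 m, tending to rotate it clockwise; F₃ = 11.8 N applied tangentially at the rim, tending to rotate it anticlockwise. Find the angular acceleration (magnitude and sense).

I = ½MR² = (1/2)(21.0)(0.201)² = 0.4242 kg·m².
Taking anticlockwise as positive: τ₁ = +(28.0)(0.201) = +5.628 N·m; τ₂ = −(33.6)(0.146) = −4.906 N·m; τ₃ = +(11.8)(0.201) = +2.372 N·m.
Net torque τ = 3.094 N·m.
α = τ/I = 3.094/0.4242 = 7.294 rad/s².

α ≈ 7.29 rad/s², anticlockwise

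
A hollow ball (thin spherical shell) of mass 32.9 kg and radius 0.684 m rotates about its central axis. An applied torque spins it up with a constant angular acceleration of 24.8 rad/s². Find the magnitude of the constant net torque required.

τ ≈ 254 N·m

I = (2/3)MR² = (2/3)(32.9)(0.684)² = 10.26 kg·m².
τ = Iα = (10.26)(24.80) = 254.5 N·m.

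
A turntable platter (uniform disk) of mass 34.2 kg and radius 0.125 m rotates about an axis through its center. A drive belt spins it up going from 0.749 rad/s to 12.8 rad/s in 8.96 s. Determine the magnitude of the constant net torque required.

I = ½MR² = (1/2)(34.2)(0.125)² = 0.2672 kg·m².
α = Δω/Δt = (12.8 − 0.749)/8.96 = 1.345 rad/s².
τ = Iα = (0.2672)(1.345) = 0.3594 N·m.

τ ≈ 0.359 N·m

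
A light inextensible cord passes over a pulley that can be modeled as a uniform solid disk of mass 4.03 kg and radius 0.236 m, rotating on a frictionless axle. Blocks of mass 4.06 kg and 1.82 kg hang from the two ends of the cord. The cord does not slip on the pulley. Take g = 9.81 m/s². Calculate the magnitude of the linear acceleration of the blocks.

a ≈ 2.78 m/s²

I = ½MR² = (1/2)(4.03)(0.236)² = 0.1122 kg·m².
Heavier block: m₁g − T₁ = m₁a. Lighter block: T₂ − m₂g = m₂a.
Pulley: (T₁ − T₂)R = Iα = I(a/R), so T₁ − T₂ = (I/R²)a = (1/2)M_p a = 2.015·a.
Adding the three: (m₁ − m₂)g = (m₁ + m₂ + 2.015)a, so a = (4.06 − 1.82)(9.81)/(4.06 + 1.82 + 2.015) = 2.783 m/s².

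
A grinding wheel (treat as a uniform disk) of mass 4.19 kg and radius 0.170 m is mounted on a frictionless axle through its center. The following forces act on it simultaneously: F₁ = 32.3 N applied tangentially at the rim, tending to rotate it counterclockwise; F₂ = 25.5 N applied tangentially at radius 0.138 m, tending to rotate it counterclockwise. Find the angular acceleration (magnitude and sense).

α ≈ 149 rad/s², counterclockwise

I = ½MR² = (1/2)(4.19)(0.170)² = 0.06055 kg·m².
Taking counterclockwise as positive: τ₁ = +(32.3)(0.170) = +5.491 N·m; τ₂ = +(25.5)(0.138) = +3.519 N·m.
Net torque τ = 9.010 N·m.
α = τ/I = 9.010/0.06055 = 148.8 rad/s².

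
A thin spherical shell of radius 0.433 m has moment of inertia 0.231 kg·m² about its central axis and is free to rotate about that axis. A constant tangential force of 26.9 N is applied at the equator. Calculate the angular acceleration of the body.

α ≈ 50.4 rad/s²

τ = F R = (26.9)(0.433) = 11.65 N·m.
From τ = Iα: α = 11.65/0.2310 = 50.42 rad/s².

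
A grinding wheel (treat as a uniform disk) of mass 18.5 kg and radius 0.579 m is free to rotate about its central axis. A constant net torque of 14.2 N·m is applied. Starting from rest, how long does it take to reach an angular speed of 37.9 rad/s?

t ≈ 8.28 s

I = ½MR² = (1/2)(18.5)(0.579)² = 3.101 kg·m².
α = τ/I = 14.2/3.101 = 4.579 rad/s².
ω = αt ⇒ t = ω/α = 37.9/4.579 = 8.277 s.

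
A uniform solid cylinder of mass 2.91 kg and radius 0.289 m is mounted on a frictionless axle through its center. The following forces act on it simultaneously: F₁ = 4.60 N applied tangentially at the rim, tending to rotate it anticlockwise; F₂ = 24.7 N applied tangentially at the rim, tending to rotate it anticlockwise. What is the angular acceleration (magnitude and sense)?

α ≈ 69.7 rad/s², anticlockwise

I = ½MR² = (1/2)(2.91)(0.289)² = 0.1215 kg·m².
Taking anticlockwise as positive: τ₁ = +(4.60)(0.289) = +1.329 N·m; τ₂ = +(24.7)(0.289) = +7.138 N·m.
Net torque τ = 8.468 N·m.
α = τ/I = 8.468/0.1215 = 69.68 rad/s².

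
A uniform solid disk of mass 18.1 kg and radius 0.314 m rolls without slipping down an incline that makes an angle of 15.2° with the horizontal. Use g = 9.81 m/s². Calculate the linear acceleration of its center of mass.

Translation along the incline: Mg sinθ − f = Ma.
Rotation about the center: fR = Iα with I = ½MR². No-slip gives a = αR, so f = (I/R²)a = (1/2)M a.
Substituting: Mg sinθ = (1 + 0.5000)Ma, so a = g sinθ/(1 + 0.5000) = (9.81) sin 15.2° / 1.500 = 1.715 m/s².

a ≈ 1.71 m/s²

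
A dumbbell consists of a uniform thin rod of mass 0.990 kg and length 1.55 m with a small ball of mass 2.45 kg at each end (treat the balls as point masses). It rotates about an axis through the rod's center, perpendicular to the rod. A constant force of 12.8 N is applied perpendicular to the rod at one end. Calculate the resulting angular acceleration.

α ≈ 3.16 rad/s²

I_rod = (1/12)ML² = (1/12)(0.990)(1.55)² = 0.1982 kg·m².
I_balls = 2·m·(L/2)² = 2(2.45)(0.7750)² = 2.943 kg·m².
Total I = 3.141 kg·m².
τ = F·(L/2) = (12.8)(0.775) = 9.920 N·m.
α = τ/I = 9.920/3.141 = 3.158 rad/s².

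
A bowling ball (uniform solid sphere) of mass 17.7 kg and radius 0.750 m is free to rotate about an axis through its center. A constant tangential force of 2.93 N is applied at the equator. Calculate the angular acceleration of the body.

α ≈ 0.552 rad/s²

I = (2/5)MR² = (2/5)(17.7)(0.750)² = 3.983 kg·m².
τ = F R = (2.93)(0.750) = 2.198 N·m.
From τ = Iα: α = 2.198/3.983 = 0.5518 rad/s².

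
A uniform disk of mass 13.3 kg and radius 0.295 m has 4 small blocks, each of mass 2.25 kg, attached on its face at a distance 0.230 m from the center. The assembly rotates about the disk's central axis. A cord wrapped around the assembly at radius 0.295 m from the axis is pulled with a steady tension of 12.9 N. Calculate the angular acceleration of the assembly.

I_disk = ½MR² = ½(13.3)(0.295)² = 0.5787 kg·m².
I_blocks = 4·m·r² = 4(2.25)(0.230)² = 0.4761 kg·m².
Total I = 1.055 kg·m².
τ = F r = (12.9)(0.295) = 3.805 N·m.
α = τ/I = 3.805/1.055 = 3.608 rad/s².

α ≈ 3.61 rad/s²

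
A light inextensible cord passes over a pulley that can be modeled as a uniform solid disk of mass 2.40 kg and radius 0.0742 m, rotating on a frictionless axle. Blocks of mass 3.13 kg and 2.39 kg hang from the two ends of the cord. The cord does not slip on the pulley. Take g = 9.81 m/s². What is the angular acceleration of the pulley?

I = ½MR² = (1/2)(2.40)(0.0742)² = 0.006607 kg·m².
Heavier block: m₁g − T₁ = m₁a. Lighter block: T₂ − m₂g = m₂a.
Pulley: (T₁ − T₂)R = Iα = I(a/R), so T₁ − T₂ = (I/R²)a = (1/2)M_p a = 1.200·a.
Adding the three: (m₁ − m₂)g = (m₁ + m₂ + 1.200)a, so a = (3.13 − 2.39)(9.81)/(3.13 + 2.39 + 1.200) = 1.080 m/s².
α = a/R = 1.080/0.0742 = 14.56 rad/s².

α ≈ 14.6 rad/s²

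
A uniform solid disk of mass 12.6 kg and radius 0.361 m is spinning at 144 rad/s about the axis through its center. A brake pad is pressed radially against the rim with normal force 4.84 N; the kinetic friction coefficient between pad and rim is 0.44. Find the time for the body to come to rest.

t ≈ 154 s

I = ½MR² = (1/2)(12.6)(0.361)² = 0.8210 kg·m².
Friction force f = μN = (0.44)(4.84) = 2.130 N at the rim; torque magnitude τ = fR = 0.7688 N·m, opposing ω.
|α| = τ/I = 0.7688/0.8210 = 0.9364 rad/s² (deceleration).
0 = ω₀ − |α|t ⇒ t = ω₀/|α| = 144/0.9364 = 153.8 s.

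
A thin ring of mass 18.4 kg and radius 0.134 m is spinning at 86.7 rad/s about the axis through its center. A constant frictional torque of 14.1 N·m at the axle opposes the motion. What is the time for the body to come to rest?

t ≈ 2.03 s

I = MR² = (18.4)(0.134)² = 0.3304 kg·m².
The net torque has magnitude 14.1 N·m, opposing ω.
|α| = τ/I = 14.10/0.3304 = 42.68 rad/s² (deceleration).
0 = ω₀ − |α|t ⇒ t = ω₀/|α| = 86.7/42.68 = 2.032 s.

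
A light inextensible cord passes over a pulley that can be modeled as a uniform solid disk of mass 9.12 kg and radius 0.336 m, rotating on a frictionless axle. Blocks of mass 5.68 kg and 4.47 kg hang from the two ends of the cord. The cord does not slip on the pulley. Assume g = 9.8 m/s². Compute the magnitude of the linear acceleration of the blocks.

I = ½MR² = (1/2)(9.12)(0.336)² = 0.5148 kg·m².
Heavier block: m₁g − T₁ = m₁a. Lighter block: T₂ − m₂g = m₂a.
Pulley: (T₁ − T₂)R = Iα = I(a/R), so T₁ − T₂ = (I/R²)a = (1/2)M_p a = 4.560·a.
Adding the three: (m₁ − m₂)g = (m₁ + m₂ + 4.560)a, so a = (5.68 − 4.47)(9.8)/(5.68 + 4.47 + 4.560) = 0.8061 m/s².

a ≈ 0.806 m/s²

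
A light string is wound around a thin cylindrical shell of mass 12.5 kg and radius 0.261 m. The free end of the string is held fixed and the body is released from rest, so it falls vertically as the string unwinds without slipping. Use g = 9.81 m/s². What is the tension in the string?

Translation: Mg − T = Ma. Rotation about the center: TR = Iα with I = MR².
With a = αR: T = (I/R²)a = M a, so Mg = (1 + 1.000)Ma.
a = g/(1 + 1.000) = 9.81/2.000 = 4.905 m/s².
T = 1.000·M·a = (1.000)(12.5)(4.905) = 61.31 N.

T ≈ 61.3 N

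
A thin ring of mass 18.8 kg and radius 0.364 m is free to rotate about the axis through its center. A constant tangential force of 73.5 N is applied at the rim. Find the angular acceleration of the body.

α ≈ 10.7 rad/s²

I = MR² = (18.8)(0.364)² = 2.491 kg·m².
τ = F R = (73.5)(0.364) = 26.75 N·m.
Newton's second law for rotation, τ = Iα, gives α = τ/I = 26.75/2.491 = 10.74 rad/s².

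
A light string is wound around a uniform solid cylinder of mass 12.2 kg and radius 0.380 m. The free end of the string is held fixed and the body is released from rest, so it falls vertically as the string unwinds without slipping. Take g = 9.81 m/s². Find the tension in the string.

Translation: Mg − T = Ma. Rotation about the center: TR = Iα with I = ½MR².
With a = αR: T = (I/R²)a = (1/2)M a, so Mg = (1 + 0.5000)Ma.
a = g/(1 + 0.5000) = 9.81/1.500 = 6.540 m/s².
T = 0.5000·M·a = (0.5000)(12.2)(6.540) = 39.89 N.

T ≈ 39.9 N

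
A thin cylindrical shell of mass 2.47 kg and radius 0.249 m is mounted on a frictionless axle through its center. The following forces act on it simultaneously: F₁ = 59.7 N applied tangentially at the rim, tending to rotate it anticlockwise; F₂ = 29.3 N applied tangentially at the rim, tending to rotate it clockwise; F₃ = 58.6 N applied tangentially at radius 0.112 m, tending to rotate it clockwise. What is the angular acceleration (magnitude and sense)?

α ≈ 6.57 rad/s², anticlockwise

I = MR² = (2.47)(0.249)² = 0.1531 kg·m².
Taking anticlockwise as positive: τ₁ = +(59.7)(0.249) = +14.87 N·m; τ₂ = −(29.3)(0.249) = −7.296 N·m; τ₃ = −(58.6)(0.112) = −6.563 N·m.
Net torque τ = 1.006 N·m.
α = τ/I = 1.006/0.1531 = 6.572 rad/s².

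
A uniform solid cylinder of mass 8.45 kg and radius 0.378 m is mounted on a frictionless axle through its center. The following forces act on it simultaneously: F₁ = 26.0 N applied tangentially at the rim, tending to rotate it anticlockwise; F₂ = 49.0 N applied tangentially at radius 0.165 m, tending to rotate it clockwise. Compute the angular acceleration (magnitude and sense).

α ≈ 2.89 rad/s², anticlockwise

I = ½MR² = (1/2)(8.45)(0.378)² = 0.6037 kg·m².
Taking anticlockwise as positive: τ₁ = +(26.0)(0.378) = +9.828 N·m; τ₂ = −(49.0)(0.165) = −8.085 N·m.
Net torque τ = 1.743 N·m.
α = τ/I = 1.743/0.6037 = 2.887 rad/s².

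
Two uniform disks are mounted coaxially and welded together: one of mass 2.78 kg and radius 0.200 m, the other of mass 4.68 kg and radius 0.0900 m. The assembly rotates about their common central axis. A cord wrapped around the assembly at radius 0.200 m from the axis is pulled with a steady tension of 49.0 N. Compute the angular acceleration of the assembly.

I = ½M₁R₁² + ½M₂R₂² = ½(2.78)(0.200)² + ½(4.68)(0.0900)² = 0.07455 kg·m².
τ = F r = (49.0)(0.200) = 9.800 N·m.
α = τ/I = 9.800/0.07455 = 131.4 rad/s².

α ≈ 131 rad/s²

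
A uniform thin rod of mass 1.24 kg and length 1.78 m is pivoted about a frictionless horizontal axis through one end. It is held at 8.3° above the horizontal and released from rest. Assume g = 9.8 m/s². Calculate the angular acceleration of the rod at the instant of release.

About the pivot, I = (1/3)ML² = (1/3)(1.24)(1.78)² = 1.310 kg·m².
The weight acts at the center, a distance L/2 = 0.8900 m from the pivot; τ = Mg(L/2) cos 8.3° = 10.70 N·m.
α = τ/I = 10.70/1.310 = 8.172 rad/s².

α ≈ 8.17 rad/s²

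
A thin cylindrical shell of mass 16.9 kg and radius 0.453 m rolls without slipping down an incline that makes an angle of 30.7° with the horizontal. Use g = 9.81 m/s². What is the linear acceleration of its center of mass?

a ≈ 2.50 m/s²

Translation along the incline: Mg sinθ − f = Ma.
Rotation about the center: fR = Iα with I = MR². No-slip gives a = αR, so f = (I/R²)a = M a.
Substituting: Mg sinθ = (1 + 1.000)Ma, so a = g sinθ/(1 + 1.000) = (9.81) sin 30.7° / 2.000 = 2.504 m/s².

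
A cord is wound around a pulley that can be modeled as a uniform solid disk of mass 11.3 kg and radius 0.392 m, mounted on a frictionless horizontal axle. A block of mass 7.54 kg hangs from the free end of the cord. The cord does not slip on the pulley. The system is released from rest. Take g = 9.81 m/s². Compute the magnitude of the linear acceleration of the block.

a ≈ 5.61 m/s²

I = ½MR² = (1/2)(11.3)(0.392)² = 0.8682 kg·m².
Block: mg − T = ma. Pulley: TR = Iα. No-slip: a = αR, so T = (I/R²)a = 5.650·a.
Then mg = (m + 5.650)a, so a = (7.54)(9.81)/(7.54 + 5.650) = 5.608 m/s².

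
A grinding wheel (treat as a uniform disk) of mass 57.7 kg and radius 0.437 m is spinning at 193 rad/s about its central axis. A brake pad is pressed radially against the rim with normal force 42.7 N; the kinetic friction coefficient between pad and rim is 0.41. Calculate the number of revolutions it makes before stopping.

I = ½MR² = (1/2)(57.7)(0.437)² = 5.509 kg·m².
Friction force f = μN = (0.41)(42.7) = 17.51 N at the rim; torque magnitude τ = fR = 7.651 N·m, opposing ω.
|α| = τ/I = 7.651/5.509 = 1.389 rad/s² (deceleration).
ω² = ω₀² − 2|α|θ with ω = 0 ⇒ θ = ω₀²/(2|α|) = 13410 rad = 2135 rev.

≈ 2130 revolutions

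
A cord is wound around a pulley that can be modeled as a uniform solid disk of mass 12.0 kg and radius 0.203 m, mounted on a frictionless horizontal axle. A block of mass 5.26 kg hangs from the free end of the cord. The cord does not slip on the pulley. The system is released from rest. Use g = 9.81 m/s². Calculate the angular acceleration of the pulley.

I = ½MR² = (1/2)(12.0)(0.203)² = 0.2473 kg·m².
Block: mg − T = ma. Pulley: TR = Iα. No-slip: a = αR, so T = (I/R²)a = 6.000·a.
Then mg = (m + 6.000)a, so a = (5.26)(9.81)/(5.26 + 6.000) = 4.583 m/s².
α = a/R = 4.583/0.203 = 22.57 rad/s².

α ≈ 22.6 rad/s²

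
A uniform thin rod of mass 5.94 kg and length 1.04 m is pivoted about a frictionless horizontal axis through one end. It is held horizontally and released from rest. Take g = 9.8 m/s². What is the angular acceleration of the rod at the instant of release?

α ≈ 14.1 rad/s²

About the pivot, I = (1/3)ML² = (1/3)(5.94)(1.04)² = 2.142 kg·m².
The weight acts at the center, a distance L/2 = 0.5200 m from the pivot; τ = Mg(L/2) = 30.27 N·m.
α = τ/I = 30.27/2.142 = 14.13 rad/s².
(Equivalently α = (3g/(2L)) = 14.13 rad/s².)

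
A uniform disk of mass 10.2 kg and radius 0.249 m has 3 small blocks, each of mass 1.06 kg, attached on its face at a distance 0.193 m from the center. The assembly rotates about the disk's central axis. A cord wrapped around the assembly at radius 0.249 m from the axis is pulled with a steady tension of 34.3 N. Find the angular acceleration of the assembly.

α ≈ 19.6 rad/s²

I_disk = ½MR² = ½(10.2)(0.249)² = 0.3162 kg·m².
I_blocks = 3·m·r² = 3(1.06)(0.193)² = 0.1185 kg·m².
Total I = 0.4347 kg·m².
τ = F r = (34.3)(0.249) = 8.541 N·m.
α = τ/I = 8.541/0.4347 = 19.65 rad/s².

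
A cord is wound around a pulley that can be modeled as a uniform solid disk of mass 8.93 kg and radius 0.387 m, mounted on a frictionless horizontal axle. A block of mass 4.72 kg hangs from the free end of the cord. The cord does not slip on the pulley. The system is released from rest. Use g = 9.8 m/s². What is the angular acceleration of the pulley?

α ≈ 13.0 rad/s²

I = ½MR² = (1/2)(8.93)(0.387)² = 0.6687 kg·m².
Block: mg − T = ma. Pulley: TR = Iα. No-slip: a = αR, so T = (I/R²)a = 4.465·a.
Then mg = (m + 4.465)a, so a = (4.72)(9.8)/(4.72 + 4.465) = 5.036 m/s².
α = a/R = 5.036/0.387 = 13.01 rad/s².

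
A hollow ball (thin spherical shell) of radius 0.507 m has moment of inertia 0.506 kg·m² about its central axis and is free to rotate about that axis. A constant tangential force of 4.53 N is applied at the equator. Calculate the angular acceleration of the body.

τ = F R = (4.53)(0.507) = 2.297 N·m.
From τ = Iα: α = 2.297/0.5060 = 4.539 rad/s².

α ≈ 4.54 rad/s²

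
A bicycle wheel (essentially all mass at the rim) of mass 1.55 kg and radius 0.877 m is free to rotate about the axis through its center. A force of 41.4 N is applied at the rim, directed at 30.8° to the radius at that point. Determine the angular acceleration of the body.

I = MR² = (1.55)(0.877)² = 1.192 kg·m².
Only the tangential component produces torque: τ = F R sinθ = (41.4)(0.877) sin 30.8° = 18.59 N·m.
From τ = Iα: α = 18.59/1.192 = 15.59 rad/s².

α ≈ 15.6 rad/s²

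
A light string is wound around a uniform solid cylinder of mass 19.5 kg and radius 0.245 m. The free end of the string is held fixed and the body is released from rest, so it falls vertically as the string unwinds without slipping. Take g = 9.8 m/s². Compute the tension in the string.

Translation: Mg − T = Ma. Rotation about the center: TR = Iα with I = ½MR².
With a = αR: T = (I/R²)a = (1/2)M a, so Mg = (1 + 0.5000)Ma.
a = g/(1 + 0.5000) = 9.8/1.500 = 6.533 m/s².
T = 0.5000·M·a = (0.5000)(19.5)(6.533) = 63.70 N.

T ≈ 63.7 N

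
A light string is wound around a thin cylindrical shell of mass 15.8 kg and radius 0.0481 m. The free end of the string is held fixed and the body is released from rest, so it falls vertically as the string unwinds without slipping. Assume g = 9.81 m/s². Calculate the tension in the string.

T ≈ 77.5 N

Translation: Mg − T = Ma. Rotation about the center: TR = Iα with I = MR².
With a = αR: T = (I/R²)a = M a, so Mg = (1 + 1.000)Ma.
a = g/(1 + 1.000) = 9.81/2.000 = 4.905 m/s².
T = 1.000·M·a = (1.000)(15.8)(4.905) = 77.50 N.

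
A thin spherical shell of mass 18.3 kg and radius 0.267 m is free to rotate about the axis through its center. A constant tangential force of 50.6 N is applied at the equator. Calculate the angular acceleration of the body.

I = (2/3)MR² = (2/3)(18.3)(0.267)² = 0.8697 kg·m².
τ = F R = (50.6)(0.267) = 13.51 N·m.
Newton's second law for rotation, τ = Iα, gives α = τ/I = 13.51/0.8697 = 15.53 rad/s².

α ≈ 15.5 rad/s²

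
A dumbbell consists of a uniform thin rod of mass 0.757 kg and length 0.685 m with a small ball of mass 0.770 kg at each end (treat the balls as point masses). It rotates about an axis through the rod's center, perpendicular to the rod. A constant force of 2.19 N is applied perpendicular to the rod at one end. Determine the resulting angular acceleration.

I_rod = (1/12)ML² = (1/12)(0.757)(0.685)² = 0.02960 kg·m².
I_balls = 2·m·(L/2)² = 2(0.770)(0.3425)² = 0.1807 kg·m².
Total I = 0.2103 kg·m².
τ = F·(L/2) = (2.19)(0.343) = 0.7501 N·m.
α = τ/I = 0.7501/0.2103 = 3.568 rad/s².

α ≈ 3.57 rad/s²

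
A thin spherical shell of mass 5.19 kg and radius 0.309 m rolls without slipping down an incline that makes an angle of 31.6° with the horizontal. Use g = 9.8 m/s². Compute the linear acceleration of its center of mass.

a ≈ 3.08 m/s²

Translation along the incline: Mg sinθ − f = Ma.
Rotation about the center: fR = Iα with I = (2/3)MR². No-slip gives a = αR, so f = (I/R²)a = (2/3)M a.
Substituting: Mg sinθ = (1 + 0.6667)Ma, so a = g sinθ/(1 + 0.6667) = (9.8) sin 31.6° / 1.667 = 3.081 m/s².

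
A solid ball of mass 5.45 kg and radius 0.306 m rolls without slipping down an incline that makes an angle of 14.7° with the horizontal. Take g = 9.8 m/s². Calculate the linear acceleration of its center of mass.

Translation along the incline: Mg sinθ − f = Ma.
Rotation about the center: fR = Iα with I = (2/5)MR². No-slip gives a = αR, so f = (I/R²)a = (2/5)M a.
Substituting: Mg sinθ = (1 + 0.4000)Ma, so a = g sinθ/(1 + 0.4000) = (9.8) sin 14.7° / 1.400 = 1.776 m/s².

a ≈ 1.78 m/s²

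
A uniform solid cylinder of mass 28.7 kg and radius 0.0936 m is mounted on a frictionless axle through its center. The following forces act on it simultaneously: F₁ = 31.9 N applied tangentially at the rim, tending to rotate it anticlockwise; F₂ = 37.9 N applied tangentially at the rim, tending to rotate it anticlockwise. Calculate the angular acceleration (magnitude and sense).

I = ½MR² = (1/2)(28.7)(0.0936)² = 0.1257 kg·m².
Taking anticlockwise as positive: τ₁ = +(31.9)(0.0936) = +2.986 N·m; τ₂ = +(37.9)(0.0936) = +3.547 N·m.
Net torque τ = 6.533 N·m.
α = τ/I = 6.533/0.1257 = 51.97 rad/s².

α ≈ 52.0 rad/s², anticlockwise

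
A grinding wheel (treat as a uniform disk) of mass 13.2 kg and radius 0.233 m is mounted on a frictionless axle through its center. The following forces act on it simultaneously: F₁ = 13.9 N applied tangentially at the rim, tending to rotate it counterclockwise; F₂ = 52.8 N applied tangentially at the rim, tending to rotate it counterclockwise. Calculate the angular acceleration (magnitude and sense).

α ≈ 43.4 rad/s², counterclockwise

I = ½MR² = (1/2)(13.2)(0.233)² = 0.3583 kg·m².
Taking counterclockwise as positive: τ₁ = +(13.9)(0.233) = +3.239 N·m; τ₂ = +(52.8)(0.233) = +12.30 N·m.
Net torque τ = 15.54 N·m.
α = τ/I = 15.54/0.3583 = 43.37 rad/s².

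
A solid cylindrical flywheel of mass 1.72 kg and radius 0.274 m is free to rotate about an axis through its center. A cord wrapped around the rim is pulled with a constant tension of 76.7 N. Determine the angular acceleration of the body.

I = ½MR² = (1/2)(1.72)(0.274)² = 0.06457 kg·m².
τ = F R = (76.7)(0.274) = 21.02 N·m.
From τ = Iα: α = 21.02/0.06457 = 325.5 rad/s².

α ≈ 325 rad/s²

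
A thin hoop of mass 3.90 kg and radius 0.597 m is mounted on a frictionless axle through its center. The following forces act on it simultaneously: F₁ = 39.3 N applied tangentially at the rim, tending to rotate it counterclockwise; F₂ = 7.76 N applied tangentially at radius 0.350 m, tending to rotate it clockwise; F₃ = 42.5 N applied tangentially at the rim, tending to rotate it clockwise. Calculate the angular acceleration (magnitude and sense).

I = MR² = (3.90)(0.597)² = 1.390 kg·m².
Taking counterclockwise as positive: τ₁ = +(39.3)(0.597) = +23.46 N·m; τ₂ = −(7.76)(0.350) = −2.716 N·m; τ₃ = −(42.5)(0.597) = −25.37 N·m.
Net torque τ = -4.626 N·m.
α = τ/I = -4.626/1.390 = -3.328 rad/s².

α ≈ 3.33 rad/s², clockwise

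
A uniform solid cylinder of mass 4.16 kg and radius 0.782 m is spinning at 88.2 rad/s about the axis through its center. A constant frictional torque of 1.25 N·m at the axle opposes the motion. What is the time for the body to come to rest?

t ≈ 89.8 s

I = ½MR² = (1/2)(4.16)(0.782)² = 1.272 kg·m².
The net torque has magnitude 1.25 N·m, opposing ω.
|α| = τ/I = 1.250/1.272 = 0.9827 rad/s² (deceleration).
0 = ω₀ − |α|t ⇒ t = ω₀/|α| = 88.2/0.9827 = 89.75 s.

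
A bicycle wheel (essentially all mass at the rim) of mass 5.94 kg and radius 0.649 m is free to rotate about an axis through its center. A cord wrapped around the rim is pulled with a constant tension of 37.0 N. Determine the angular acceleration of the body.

I = MR² = (5.94)(0.649)² = 2.502 kg·m².
τ = F R = (37.0)(0.649) = 24.01 N·m.
Newton's second law for rotation, τ = Iα, gives α = τ/I = 24.01/2.502 = 9.598 rad/s².

α ≈ 9.60 rad/s²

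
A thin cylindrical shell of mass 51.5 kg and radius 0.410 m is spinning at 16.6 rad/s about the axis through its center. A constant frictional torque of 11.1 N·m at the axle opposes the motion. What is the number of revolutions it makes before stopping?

I = MR² = (51.5)(0.410)² = 8.657 kg·m².
The net torque has magnitude 11.1 N·m, opposing ω.
|α| = τ/I = 11.10/8.657 = 1.282 rad/s² (deceleration).
ω² = ω₀² − 2|α|θ with ω = 0 ⇒ θ = ω₀²/(2|α|) = 107.5 rad = 17.10 rev.

≈ 17.1 revolutions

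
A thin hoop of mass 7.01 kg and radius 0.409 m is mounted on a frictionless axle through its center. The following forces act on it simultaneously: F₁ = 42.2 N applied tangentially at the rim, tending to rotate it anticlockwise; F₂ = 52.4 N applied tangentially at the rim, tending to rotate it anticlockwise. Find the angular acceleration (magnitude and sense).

α ≈ 33.0 rad/s², anticlockwise

I = MR² = (7.01)(0.409)² = 1.173 kg·m².
Taking anticlockwise as positive: τ₁ = +(42.2)(0.409) = +17.26 N·m; τ₂ = +(52.4)(0.409) = +21.43 N·m.
Net torque τ = 38.69 N·m.
α = τ/I = 38.69/1.173 = 33.00 rad/s².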